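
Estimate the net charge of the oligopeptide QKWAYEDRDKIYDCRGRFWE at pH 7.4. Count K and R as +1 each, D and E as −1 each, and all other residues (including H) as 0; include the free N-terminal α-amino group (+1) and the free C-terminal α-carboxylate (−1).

Positive (K, R): K2, R8, K10, R15, R17 → +5.
Negative (D, E): E6, D7, D9, D13, E20 → −5.
The N-terminus (+1) and C-terminus (−1) cancel.
Net charge = (+5) + (−5) = 0.

0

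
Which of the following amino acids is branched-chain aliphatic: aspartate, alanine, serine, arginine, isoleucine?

V, L, and I make up the branched-chain aliphatic group.
Of the listed options, only isoleucine belongs to this group.

isoleucine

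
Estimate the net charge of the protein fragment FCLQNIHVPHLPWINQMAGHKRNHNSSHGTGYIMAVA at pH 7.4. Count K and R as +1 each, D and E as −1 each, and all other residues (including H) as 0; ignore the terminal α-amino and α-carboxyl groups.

Positive (K, R): K21, R22 → +2.
Negative (D, E): none → −0.
Net charge = (+2) + (−0) = +2.

+2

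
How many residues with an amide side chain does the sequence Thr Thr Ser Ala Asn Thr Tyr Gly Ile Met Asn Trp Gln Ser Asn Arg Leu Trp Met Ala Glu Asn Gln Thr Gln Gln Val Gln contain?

9

Only N (asparagine) and Q (glutamine) carry a side-chain carboxamide.
Matching residues: Asn5, Asn11, Gln13, Asn15, Asn22, Gln23, Gln25, Gln26, Gln28.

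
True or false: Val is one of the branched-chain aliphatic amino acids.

The BCAAs are Val, Leu, and Ile — aliphatic side chains with a branch point.
Valine is in this group.

True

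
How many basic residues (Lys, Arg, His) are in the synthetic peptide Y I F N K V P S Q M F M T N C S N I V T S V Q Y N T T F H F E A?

Matching residues: K5, H29.

2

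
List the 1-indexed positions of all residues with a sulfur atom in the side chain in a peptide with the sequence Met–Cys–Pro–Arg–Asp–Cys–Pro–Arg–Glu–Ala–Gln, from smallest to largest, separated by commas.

The sulfur-bearing residues are cysteine (–SH) and methionine (–S–CH₃).
Matching residues: Met1, Cys2, Cys6.

1, 2, 6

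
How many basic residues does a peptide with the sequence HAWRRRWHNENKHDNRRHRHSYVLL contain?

The basic amino acids are Lys (K), Arg (R), and His (H).
Matching residues: H1, R4, R5, R6, H8, K12, H13, R16, R17, H18, R19, H20.

12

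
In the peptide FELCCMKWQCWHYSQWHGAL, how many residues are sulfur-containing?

4

Only Cys (C) and Met (M) have a sulfur atom in the side chain.
Matching residues: C4, C5, M6, C10.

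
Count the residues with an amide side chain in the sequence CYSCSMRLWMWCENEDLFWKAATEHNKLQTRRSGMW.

The amide-side-chain residues are Asn (N) and Gln (Q).
Matching residues: N14, N26, Q29.

3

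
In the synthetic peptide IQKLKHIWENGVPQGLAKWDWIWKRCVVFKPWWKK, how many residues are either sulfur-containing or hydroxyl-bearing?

1

Sulfur-containing: C, M. Hydroxyl-bearing: S, T, Y.
Sulfur-containing residues here: C26 (1).
Hydroxyl-bearing residues here: none (0).
The two groups share no amino acid, so total = 1 + 0 = 1.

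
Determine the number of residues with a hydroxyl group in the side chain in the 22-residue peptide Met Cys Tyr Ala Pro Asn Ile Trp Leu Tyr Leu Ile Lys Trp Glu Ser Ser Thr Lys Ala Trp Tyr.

S, T, and Y are the three residues with a side-chain hydroxyl.
Matching residues: Tyr3, Tyr10, Ser16, Ser17, Thr18, Tyr22.

6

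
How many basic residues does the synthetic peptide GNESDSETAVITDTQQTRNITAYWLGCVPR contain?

2

Lysine (K), arginine (R), and histidine (H) have basic, nitrogen-containing side chains.
Matching residues: R18, R30.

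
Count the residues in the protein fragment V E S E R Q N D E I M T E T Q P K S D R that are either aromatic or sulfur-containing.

Aromatic: F, W, Y. Sulfur-containing: C, M.
Aromatic residues here: none (0).
Sulfur-containing residues here: M11 (1).
The two groups share no amino acid, so total = 0 + 1 = 1.

1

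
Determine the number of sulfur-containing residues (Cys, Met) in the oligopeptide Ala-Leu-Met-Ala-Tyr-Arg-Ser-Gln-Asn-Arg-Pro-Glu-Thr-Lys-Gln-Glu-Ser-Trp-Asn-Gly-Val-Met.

2

Matching residues: Met3, Met22.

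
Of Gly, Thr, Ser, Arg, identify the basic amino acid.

The basic amino acids are Lys (K), Arg (R), and His (H).
Of the listed options, only Arg belongs to this group.

Arg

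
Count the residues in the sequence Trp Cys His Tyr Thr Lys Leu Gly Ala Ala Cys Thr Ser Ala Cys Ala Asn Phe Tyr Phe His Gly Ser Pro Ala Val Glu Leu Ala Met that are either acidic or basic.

Acidic: D, E. Basic: H, K, R.
Acidic residues here: Glu27 (1).
Basic residues here: His3, Lys6, His21 (3).
The two groups share no amino acid, so total = 1 + 3 = 4.

4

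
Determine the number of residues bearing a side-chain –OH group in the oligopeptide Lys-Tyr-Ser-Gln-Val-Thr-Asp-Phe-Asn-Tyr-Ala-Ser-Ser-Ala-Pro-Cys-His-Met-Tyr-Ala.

7

The –OH-bearing residues are Ser, Thr (aliphatic alcohols), and Tyr (phenol).
Matching residues: Tyr2, Ser3, Thr6, Tyr10, Ser12, Ser13, Tyr19.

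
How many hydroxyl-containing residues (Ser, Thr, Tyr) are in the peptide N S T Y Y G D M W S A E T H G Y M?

Matching residues: S2, T3, Y4, Y5, S10, T13, Y16.

7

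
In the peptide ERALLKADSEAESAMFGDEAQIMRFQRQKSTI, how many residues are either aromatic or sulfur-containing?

Aromatic: F, W, Y. Sulfur-containing: C, M.
Aromatic residues here: F16, F25 (2).
Sulfur-containing residues here: M15, M23 (2).
The two groups share no amino acid, so total = 2 + 2 = 4.

4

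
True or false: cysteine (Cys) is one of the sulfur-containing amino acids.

True

Cysteine (C, thiol) and methionine (M, thioether) are the two sulfur-containing amino acids.
Cysteine is in this group.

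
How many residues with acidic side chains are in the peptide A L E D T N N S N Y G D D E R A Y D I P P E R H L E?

8

The acidic residues are Asp (D) and Glu (E), whose side chains end in a carboxylate group.
Matching residues: E3, D4, D12, D13, E14, D18, E22, E26.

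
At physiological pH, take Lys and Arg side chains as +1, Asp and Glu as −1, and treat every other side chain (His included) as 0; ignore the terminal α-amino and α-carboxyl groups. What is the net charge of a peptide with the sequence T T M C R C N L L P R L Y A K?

+3

Positive (K, R): R5, R11, K15 → +3.
Negative (D, E): none → −0.
Net charge = (+3) + (−0) = +3.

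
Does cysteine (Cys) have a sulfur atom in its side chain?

Yes

Cysteine (C, thiol) and methionine (M, thioether) are the two sulfur-containing amino acids.
Cysteine is in this group.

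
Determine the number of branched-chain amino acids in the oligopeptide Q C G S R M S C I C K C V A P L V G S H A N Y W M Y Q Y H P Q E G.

V, L, and I make up the branched-chain aliphatic group.
Matching residues: I9, V13, L16, V17.

4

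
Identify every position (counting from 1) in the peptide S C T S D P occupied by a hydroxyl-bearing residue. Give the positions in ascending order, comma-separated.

1, 3, 4

S, T, and Y are the three residues with a side-chain hydroxyl.
Matching residues: S1, T3, S4.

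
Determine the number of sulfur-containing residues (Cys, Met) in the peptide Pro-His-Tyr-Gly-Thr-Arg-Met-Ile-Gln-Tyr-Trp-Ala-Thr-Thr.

1

Matching residues: Met7.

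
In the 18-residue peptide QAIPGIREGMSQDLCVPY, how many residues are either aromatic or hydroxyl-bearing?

2

Aromatic: F, W, Y. Hydroxyl-bearing: S, T, Y.
Aromatic residues here: Y18 (1).
Hydroxyl-bearing residues here: S11, Y18 (2).
Y is in both groups, so the 1 Y residue must not be double-counted.
Total = 1 + 2 − 1 = 2.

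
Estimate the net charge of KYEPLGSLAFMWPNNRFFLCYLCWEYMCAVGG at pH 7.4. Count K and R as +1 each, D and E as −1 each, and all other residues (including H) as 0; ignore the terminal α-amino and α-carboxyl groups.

0

Positive (K, R): K1, R16 → +2.
Negative (D, E): E3, E25 → −2.
Net charge = (+2) + (−2) = 0.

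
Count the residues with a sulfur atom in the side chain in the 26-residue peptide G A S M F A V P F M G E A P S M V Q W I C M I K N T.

5

The sulfur-bearing residues are cysteine (–SH) and methionine (–S–CH₃).
Matching residues: M4, M10, M16, C21, M22.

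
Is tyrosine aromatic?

F, W, and Y each carry an aromatic ring on the side chain.
Tyrosine is in this group.

Yes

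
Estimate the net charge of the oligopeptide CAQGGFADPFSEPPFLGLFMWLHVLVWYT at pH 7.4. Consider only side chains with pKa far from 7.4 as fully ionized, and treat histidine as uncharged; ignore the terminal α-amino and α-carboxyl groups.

At pH ~7.4 the Lys and Arg side chains are protonated (+1), the Asp and Glu side chains are deprotonated (−1), and with His taken as neutral all other side chains carry no charge.
Positive (K, R): none → +0.
Negative (D, E): D8, E12 → −2.
Net charge = (+0) + (−2) = −2.

-2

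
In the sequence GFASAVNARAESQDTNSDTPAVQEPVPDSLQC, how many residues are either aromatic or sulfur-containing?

2

Aromatic: F, W, Y. Sulfur-containing: C, M.
Aromatic residues here: F2 (1).
Sulfur-containing residues here: C32 (1).
The two groups share no amino acid, so total = 1 + 1 = 2.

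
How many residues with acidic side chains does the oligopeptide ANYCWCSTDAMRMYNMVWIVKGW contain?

The acidic residues are Asp (D) and Glu (E), whose side chains end in a carboxylate group.
Matching residues: D9.

1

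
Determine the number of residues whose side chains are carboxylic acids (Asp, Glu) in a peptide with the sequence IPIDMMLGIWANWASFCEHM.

2

Matching residues: D4, E18.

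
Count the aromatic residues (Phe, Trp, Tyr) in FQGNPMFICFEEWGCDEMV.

4

Matching residues: F1, F7, F10, W13.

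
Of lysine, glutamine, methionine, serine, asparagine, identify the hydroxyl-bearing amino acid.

The –OH-bearing residues are Ser, Thr (aliphatic alcohols), and Tyr (phenol).
Of the listed options, only serine belongs to this group.

serine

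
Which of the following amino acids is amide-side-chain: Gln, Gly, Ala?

Gln

The amide-side-chain residues are Asn (N) and Gln (Q).
Of the listed options, only Gln belongs to this group.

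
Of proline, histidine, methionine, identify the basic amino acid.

The basic amino acids are Lys (K), Arg (R), and His (H).
Of the listed options, only histidine belongs to this group.

histidine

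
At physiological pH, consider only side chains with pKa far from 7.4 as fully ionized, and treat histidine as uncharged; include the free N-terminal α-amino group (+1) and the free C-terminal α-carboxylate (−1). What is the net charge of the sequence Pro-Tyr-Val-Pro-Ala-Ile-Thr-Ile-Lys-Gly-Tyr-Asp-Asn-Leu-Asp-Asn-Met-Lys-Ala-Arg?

At pH ~7.4 the Lys and Arg side chains are protonated (+1), the Asp and Glu side chains are deprotonated (−1), and with His taken as neutral all other side chains carry no charge.
Positive (K, R): Lys9, Lys18, Arg20 → +3.
Negative (D, E): Asp12, Asp15 → −2.
The N-terminus (+1) and C-terminus (−1) cancel.
Net charge = (+3) + (−2) = +1.

+1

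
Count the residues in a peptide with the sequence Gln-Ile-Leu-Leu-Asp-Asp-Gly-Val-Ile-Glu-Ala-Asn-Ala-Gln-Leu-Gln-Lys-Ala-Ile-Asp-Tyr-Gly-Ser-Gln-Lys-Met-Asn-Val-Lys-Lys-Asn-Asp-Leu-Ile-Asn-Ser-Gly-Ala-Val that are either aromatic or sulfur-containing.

Aromatic: F, W, Y. Sulfur-containing: C, M.
Aromatic residues here: Tyr21 (1).
Sulfur-containing residues here: Met26 (1).
The two groups share no amino acid, so total = 1 + 1 = 2.

2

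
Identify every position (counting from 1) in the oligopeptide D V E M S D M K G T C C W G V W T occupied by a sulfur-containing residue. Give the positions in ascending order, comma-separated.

Matching residues: M4, M7, C11, C12.

4, 7, 11, 12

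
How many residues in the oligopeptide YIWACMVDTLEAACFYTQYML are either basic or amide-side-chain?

Basic: H, K, R. Amide-side-chain: N, Q.
Basic residues here: none (0).
Amide-side-chain residues here: Q18 (1).
The two groups share no amino acid, so total = 0 + 1 = 1.

1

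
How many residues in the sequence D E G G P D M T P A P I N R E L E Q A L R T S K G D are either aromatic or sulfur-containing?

Aromatic: F, W, Y. Sulfur-containing: C, M.
Aromatic residues here: none (0).
Sulfur-containing residues here: M7 (1).
The two groups share no amino acid, so total = 0 + 1 = 1.

1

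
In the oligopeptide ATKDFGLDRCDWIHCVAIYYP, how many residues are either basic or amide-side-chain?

3

Basic: H, K, R. Amide-side-chain: N, Q.
Basic residues here: K3, R9, H14 (3).
Amide-side-chain residues here: none (0).
The two groups share no amino acid, so total = 3 + 0 = 3.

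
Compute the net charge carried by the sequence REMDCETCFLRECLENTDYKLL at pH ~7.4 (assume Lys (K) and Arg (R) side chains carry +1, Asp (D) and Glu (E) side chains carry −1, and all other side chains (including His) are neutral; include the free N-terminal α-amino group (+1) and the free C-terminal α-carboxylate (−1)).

Positive (K, R): R1, R11, K20 → +3.
Negative (D, E): E2, D4, E6, E12, E15, D18 → −6.
The N-terminus (+1) and C-terminus (−1) cancel.
Net charge = (+3) + (−6) = −3.

-3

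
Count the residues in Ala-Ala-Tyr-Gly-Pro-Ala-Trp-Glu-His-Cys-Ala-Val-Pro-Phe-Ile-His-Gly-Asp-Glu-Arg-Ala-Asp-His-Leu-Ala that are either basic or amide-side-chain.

4

Basic: H, K, R. Amide-side-chain: N, Q.
Basic residues here: His9, His16, Arg20, His23 (4).
Amide-side-chain residues here: none (0).
The two groups share no amino acid, so total = 4 + 0 = 4.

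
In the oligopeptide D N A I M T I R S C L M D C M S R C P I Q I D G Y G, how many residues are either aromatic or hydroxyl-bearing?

Aromatic: F, W, Y. Hydroxyl-bearing: S, T, Y.
Aromatic residues here: Y25 (1).
Hydroxyl-bearing residues here: T6, S9, S16, Y25 (4).
Y is in both groups, so the 1 Y residue must not be double-counted.
Total = 1 + 4 − 1 = 4.

4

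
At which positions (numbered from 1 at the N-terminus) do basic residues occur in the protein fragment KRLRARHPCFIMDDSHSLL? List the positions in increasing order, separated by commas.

1, 2, 4, 6, 7, 16

Lysine (K), arginine (R), and histidine (H) have basic, nitrogen-containing side chains.
Matching residues: K1, R2, R4, R6, H7, H16.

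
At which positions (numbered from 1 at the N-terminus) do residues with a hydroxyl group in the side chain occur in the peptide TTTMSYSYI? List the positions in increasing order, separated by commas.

1, 2, 3, 5, 6, 7, 8

S, T, and Y are the three residues with a side-chain hydroxyl.
Matching residues: T1, T2, T3, S5, Y6, S7, Y8.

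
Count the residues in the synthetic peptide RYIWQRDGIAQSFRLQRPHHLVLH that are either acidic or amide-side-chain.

4

Acidic: D, E. Amide-side-chain: N, Q.
Acidic residues here: D7 (1).
Amide-side-chain residues here: Q5, Q11, Q16 (3).
The two groups share no amino acid, so total = 1 + 3 = 4.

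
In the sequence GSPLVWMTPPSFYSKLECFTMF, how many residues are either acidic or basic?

2

Acidic: D, E. Basic: H, K, R.
Acidic residues here: E17 (1).
Basic residues here: K15 (1).
The two groups share no amino acid, so total = 1 + 1 = 2.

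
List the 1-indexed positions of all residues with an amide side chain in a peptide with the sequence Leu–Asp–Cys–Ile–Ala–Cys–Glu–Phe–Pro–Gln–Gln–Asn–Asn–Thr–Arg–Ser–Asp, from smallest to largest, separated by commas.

10, 11, 12, 13

Only N (asparagine) and Q (glutamine) carry a side-chain carboxamide.
Matching residues: Gln10, Gln11, Asn12, Asn13.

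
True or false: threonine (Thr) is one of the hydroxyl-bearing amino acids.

True

S, T, and Y are the three residues with a side-chain hydroxyl.
Threonine is in this group.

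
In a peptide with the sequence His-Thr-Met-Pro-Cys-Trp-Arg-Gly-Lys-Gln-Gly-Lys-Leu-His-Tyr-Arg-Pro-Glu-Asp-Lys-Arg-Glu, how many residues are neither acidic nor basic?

11

Acidic: D, E. Basic: K, R, H. All other residues are neither.
Matching residues: Thr2, Met3, Pro4, Cys5, Trp6, Gly8, Gln10, Gly11, Leu13, Tyr15, Pro17.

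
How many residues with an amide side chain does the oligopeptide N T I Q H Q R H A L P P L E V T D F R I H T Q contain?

4

Asparagine (N) and glutamine (Q) have uncharged amide side chains.
Matching residues: N1, Q4, Q6, Q23.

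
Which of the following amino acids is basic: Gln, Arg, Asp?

Arg

Lysine (K), arginine (R), and histidine (H) have basic, nitrogen-containing side chains.
Of the listed options, only Arg belongs to this group.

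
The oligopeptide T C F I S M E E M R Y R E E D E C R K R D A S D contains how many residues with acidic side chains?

8

The acidic residues are Asp (D) and Glu (E), whose side chains end in a carboxylate group.
Matching residues: E7, E8, E13, E14, D15, E16, D21, D24.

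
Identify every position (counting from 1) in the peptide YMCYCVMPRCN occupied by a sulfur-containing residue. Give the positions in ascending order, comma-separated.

Only Cys (C) and Met (M) have a sulfur atom in the side chain.
Matching residues: M2, C3, C5, M7, C10.

2, 3, 5, 7, 10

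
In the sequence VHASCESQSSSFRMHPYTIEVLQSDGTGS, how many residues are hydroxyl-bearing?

10

The –OH-bearing residues are Ser, Thr (aliphatic alcohols), and Tyr (phenol).
Matching residues: S4, S7, S9, S10, S11, Y17, T18, S24, T27, S29.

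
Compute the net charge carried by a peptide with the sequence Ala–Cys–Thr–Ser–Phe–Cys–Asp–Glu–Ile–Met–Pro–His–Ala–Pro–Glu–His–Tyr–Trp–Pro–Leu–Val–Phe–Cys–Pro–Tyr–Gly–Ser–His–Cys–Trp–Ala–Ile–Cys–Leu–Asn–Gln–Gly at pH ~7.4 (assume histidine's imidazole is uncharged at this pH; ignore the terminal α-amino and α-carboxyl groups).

At pH ~7.4 the Lys and Arg side chains are protonated (+1), the Asp and Glu side chains are deprotonated (−1), and with His taken as neutral all other side chains carry no charge.
Positive (K, R): none → +0.
Negative (D, E): Asp7, Glu8, Glu15 → −3.
Net charge = (+0) + (−3) = −3.

-3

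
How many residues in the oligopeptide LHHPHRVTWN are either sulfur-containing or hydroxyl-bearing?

1

Sulfur-containing: C, M. Hydroxyl-bearing: S, T, Y.
Sulfur-containing residues here: none (0).
Hydroxyl-bearing residues here: T8 (1).
The two groups share no amino acid, so total = 0 + 1 = 1.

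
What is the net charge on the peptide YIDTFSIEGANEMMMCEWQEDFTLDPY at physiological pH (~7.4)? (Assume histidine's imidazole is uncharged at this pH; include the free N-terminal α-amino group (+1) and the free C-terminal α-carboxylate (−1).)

-7

The side chains ionized at physiological pH are Lys/Arg (+1) and Asp/Glu (−1); with His treated as neutral, nothing else contributes.
Positive (K, R): none → +0.
Negative (D, E): D3, E8, E12, E17, E20, D21, D25 → −7.
The N-terminus (+1) and C-terminus (−1) cancel.
Net charge = (+0) + (−7) = −7.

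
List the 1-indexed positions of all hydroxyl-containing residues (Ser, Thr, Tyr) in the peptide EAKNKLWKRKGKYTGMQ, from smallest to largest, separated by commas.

13, 14

Matching residues: Y13, T14.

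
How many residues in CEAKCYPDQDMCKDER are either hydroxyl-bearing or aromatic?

Hydroxyl-bearing: S, T, Y. Aromatic: F, W, Y.
Hydroxyl-bearing residues here: Y6 (1).
Aromatic residues here: Y6 (1).
Y is in both groups, so the 1 Y residue must not be double-counted.
Total = 1 + 1 − 1 = 1.

1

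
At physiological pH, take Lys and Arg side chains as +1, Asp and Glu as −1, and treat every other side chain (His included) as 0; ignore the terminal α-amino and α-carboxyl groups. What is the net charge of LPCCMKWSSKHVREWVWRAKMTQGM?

+4

Positive (K, R): K6, K10, R13, R18, K20 → +5.
Negative (D, E): E14 → −1.
Net charge = (+5) + (−1) = +4.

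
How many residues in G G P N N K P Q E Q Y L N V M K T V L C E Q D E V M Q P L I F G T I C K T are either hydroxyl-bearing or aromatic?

5

Hydroxyl-bearing: S, T, Y. Aromatic: F, W, Y.
Hydroxyl-bearing residues here: Y11, T17, T33, T37 (4).
Aromatic residues here: Y11, F31 (2).
Y is in both groups, so the 1 Y residue must not be double-counted.
Total = 4 + 2 − 1 = 5.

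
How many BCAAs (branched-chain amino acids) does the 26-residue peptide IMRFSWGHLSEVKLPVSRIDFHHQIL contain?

8

The BCAAs are Val, Leu, and Ile — aliphatic side chains with a branch point.
Matching residues: I1, L9, V12, L14, V16, I19, I25, L26.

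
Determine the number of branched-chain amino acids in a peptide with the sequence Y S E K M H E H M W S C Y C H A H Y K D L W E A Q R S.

1

V, L, and I make up the branched-chain aliphatic group.
Matching residues: L21.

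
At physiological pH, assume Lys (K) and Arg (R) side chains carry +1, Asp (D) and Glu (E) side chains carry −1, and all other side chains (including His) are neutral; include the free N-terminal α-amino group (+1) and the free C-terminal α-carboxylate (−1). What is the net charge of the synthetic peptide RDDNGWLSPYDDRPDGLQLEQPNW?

-4

Positive (K, R): R1, R13 → +2.
Negative (D, E): D2, D3, D11, D12, D15, E20 → −6.
The N-terminus (+1) and C-terminus (−1) cancel.
Net charge = (+2) + (−6) = −4.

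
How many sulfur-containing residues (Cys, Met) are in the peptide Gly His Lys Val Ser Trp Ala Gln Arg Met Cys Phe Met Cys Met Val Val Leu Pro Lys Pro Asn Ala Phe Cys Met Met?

8

Matching residues: Met10, Cys11, Met13, Cys14, Met15, Cys25, Met26, Met27.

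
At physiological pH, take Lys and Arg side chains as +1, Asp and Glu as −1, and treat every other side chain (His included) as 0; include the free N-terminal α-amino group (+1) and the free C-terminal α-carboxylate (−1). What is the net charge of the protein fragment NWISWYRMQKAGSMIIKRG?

Positive (K, R): R7, K10, K17, R18 → +4.
Negative (D, E): none → −0.
The N-terminus (+1) and C-terminus (−1) cancel.
Net charge = (+4) + (−0) = +4.

+4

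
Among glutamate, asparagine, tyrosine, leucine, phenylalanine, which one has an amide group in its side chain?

asparagine

The amide-side-chain residues are Asn (N) and Gln (Q).
Of the listed options, only asparagine belongs to this group.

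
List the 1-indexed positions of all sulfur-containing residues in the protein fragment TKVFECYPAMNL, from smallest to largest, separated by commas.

6, 10

The sulfur-bearing residues are cysteine (–SH) and methionine (–S–CH₃).
Matching residues: C6, M10.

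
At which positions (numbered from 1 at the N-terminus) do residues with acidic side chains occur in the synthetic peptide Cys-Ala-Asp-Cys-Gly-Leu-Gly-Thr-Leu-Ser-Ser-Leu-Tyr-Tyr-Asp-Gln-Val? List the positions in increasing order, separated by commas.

3, 15

The acidic residues are Asp (D) and Glu (E), whose side chains end in a carboxylate group.
Matching residues: Asp3, Asp15.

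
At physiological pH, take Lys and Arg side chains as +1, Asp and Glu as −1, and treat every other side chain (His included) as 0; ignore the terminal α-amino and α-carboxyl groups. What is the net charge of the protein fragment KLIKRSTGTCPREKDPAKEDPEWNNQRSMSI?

Positive (K, R): K1, K4, R5, R12, K14, K18, R27 → +7.
Negative (D, E): E13, D15, E19, D20, E22 → −5.
Net charge = (+7) + (−5) = +2.

+2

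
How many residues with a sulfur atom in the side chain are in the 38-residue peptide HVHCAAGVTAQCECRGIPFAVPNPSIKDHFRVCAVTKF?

4

The sulfur-bearing residues are cysteine (–SH) and methionine (–S–CH₃).
Matching residues: C4, C12, C14, C33.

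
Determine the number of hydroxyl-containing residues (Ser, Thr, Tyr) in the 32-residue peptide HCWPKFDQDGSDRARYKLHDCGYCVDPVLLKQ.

Matching residues: S11, Y16, Y23.

3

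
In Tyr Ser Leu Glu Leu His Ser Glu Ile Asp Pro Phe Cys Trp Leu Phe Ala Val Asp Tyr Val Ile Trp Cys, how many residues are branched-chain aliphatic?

7

V, L, and I make up the branched-chain aliphatic group.
Matching residues: Leu3, Leu5, Ile9, Leu15, Val18, Val21, Ile22.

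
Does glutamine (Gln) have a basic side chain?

No

The basic amino acids are Lys (K), Arg (R), and His (H).
Glutamine is not in this group.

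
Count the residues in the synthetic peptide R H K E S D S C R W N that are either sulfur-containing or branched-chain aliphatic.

1

Sulfur-containing: C, M. Branched-chain aliphatic: I, L, V.
Sulfur-containing residues here: C8 (1).
Branched-chain aliphatic residues here: none (0).
The two groups share no amino acid, so total = 1 + 0 = 1.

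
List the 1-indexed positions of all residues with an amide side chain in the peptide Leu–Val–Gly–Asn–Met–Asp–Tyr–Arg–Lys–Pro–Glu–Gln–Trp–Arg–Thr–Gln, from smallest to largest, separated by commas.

Asparagine (N) and glutamine (Q) have uncharged amide side chains.
Matching residues: Asn4, Gln12, Gln16.

4, 12, 16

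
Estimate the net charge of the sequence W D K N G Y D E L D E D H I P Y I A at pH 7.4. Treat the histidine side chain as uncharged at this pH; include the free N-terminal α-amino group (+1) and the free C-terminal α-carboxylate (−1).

Near pH 7.4, K and R contribute +1 each, D and E contribute −1 each, and every other side chain (His included, as stated) is uncharged.
Positive (K, R): K3 → +1.
Negative (D, E): D2, D7, E8, D10, E11, D12 → −6.
The N-terminus (+1) and C-terminus (−1) cancel.
Net charge = (+1) + (−6) = −5.

-5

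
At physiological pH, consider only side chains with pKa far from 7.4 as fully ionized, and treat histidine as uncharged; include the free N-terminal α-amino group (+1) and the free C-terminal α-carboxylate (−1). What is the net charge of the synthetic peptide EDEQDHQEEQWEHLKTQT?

-6

At pH ~7.4 the Lys and Arg side chains are protonated (+1), the Asp and Glu side chains are deprotonated (−1), and with His taken as neutral all other side chains carry no charge.
Positive (K, R): K15 → +1.
Negative (D, E): E1, D2, E3, D5, E8, E9, E12 → −7.
The N-terminus (+1) and C-terminus (−1) cancel.
Net charge = (+1) + (−7) = −6.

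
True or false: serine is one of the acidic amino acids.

False

The acidic residues are Asp (D) and Glu (E), whose side chains end in a carboxylate group.
Serine is not in this group.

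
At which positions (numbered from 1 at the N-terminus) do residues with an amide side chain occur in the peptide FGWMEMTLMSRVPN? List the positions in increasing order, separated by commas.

14

The amide-side-chain residues are Asn (N) and Gln (Q).
Matching residues: N14.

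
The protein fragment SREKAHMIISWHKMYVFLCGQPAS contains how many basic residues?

K, R, and H are the three residues with basic side chains (ε-amine, guanidinium, and imidazole respectively).
Matching residues: R2, K4, H6, H12, K13.

5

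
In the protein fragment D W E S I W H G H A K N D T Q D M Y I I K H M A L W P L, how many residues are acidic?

4

Only D (aspartate) and E (glutamate) carry a side-chain carboxylic acid.
Matching residues: D1, E3, D13, D16.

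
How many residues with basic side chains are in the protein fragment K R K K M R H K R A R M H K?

11

The basic amino acids are Lys (K), Arg (R), and His (H).
Matching residues: K1, R2, K3, K4, R6, H7, K8, R9, R11, H13, K14.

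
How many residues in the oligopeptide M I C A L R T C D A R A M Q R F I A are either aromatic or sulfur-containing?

Aromatic: F, W, Y. Sulfur-containing: C, M.
Aromatic residues here: F16 (1).
Sulfur-containing residues here: M1, C3, C8, M13 (4).
The two groups share no amino acid, so total = 1 + 4 = 5.

5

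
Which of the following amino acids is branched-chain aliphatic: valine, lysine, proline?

V, L, and I make up the branched-chain aliphatic group.
Of the listed options, only valine belongs to this group.

valine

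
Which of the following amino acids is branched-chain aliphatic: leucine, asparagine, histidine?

The BCAAs are Val, Leu, and Ile — aliphatic side chains with a branch point.
Of the listed options, only leucine belongs to this group.

leucine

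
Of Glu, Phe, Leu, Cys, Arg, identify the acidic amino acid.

Aspartate (D) and glutamate (E) have carboxylic-acid side chains and are the acidic amino acids.
Of the listed options, only Glu belongs to this group.

Glu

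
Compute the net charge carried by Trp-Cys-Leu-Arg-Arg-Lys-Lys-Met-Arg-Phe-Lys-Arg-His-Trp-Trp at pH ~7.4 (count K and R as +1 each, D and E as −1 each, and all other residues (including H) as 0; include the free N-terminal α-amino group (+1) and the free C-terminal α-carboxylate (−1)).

Positive (K, R): Arg4, Arg5, Lys6, Lys7, Arg9, Lys11, Arg12 → +7.
Negative (D, E): none → −0.
The N-terminus (+1) and C-terminus (−1) cancel.
Net charge = (+7) + (−0) = +7.

+7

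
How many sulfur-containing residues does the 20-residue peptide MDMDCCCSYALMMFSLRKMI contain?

The sulfur-bearing residues are cysteine (–SH) and methionine (–S–CH₃).
Matching residues: M1, M3, C5, C6, C7, M12, M13, M19.

8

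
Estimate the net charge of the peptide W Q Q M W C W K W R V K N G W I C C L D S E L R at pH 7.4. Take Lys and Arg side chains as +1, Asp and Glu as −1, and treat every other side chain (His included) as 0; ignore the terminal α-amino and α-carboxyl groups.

+2

Positive (K, R): K8, R10, K12, R24 → +4.
Negative (D, E): D20, E22 → −2.
Net charge = (+4) + (−2) = +2.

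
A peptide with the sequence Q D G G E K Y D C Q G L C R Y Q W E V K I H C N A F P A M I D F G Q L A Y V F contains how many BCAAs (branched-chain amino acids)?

V, L, and I make up the branched-chain aliphatic group.
Matching residues: L12, V19, I21, I30, L35, V38.

6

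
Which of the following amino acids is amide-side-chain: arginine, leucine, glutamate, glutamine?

glutamine

Only N (asparagine) and Q (glutamine) carry a side-chain carboxamide.
Of the listed options, only glutamine belongs to this group.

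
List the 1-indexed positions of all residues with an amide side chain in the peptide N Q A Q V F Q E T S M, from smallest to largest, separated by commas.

Asparagine (N) and glutamine (Q) have uncharged amide side chains.
Matching residues: N1, Q2, Q4, Q7.

1, 2, 4, 7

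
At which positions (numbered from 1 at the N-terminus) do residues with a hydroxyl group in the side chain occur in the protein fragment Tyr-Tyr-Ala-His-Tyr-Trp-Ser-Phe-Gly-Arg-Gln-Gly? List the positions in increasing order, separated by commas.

1, 2, 5, 7

S, T, and Y are the three residues with a side-chain hydroxyl.
Matching residues: Tyr1, Tyr2, Tyr5, Ser7.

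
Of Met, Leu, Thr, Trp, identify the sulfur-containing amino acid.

Cysteine (C, thiol) and methionine (M, thioether) are the two sulfur-containing amino acids.
Of the listed options, only Met belongs to this group.

Met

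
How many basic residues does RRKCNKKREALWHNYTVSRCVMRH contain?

The basic amino acids are Lys (K), Arg (R), and His (H).
Matching residues: R1, R2, K3, K6, K7, R8, H13, R19, R23, H24.

10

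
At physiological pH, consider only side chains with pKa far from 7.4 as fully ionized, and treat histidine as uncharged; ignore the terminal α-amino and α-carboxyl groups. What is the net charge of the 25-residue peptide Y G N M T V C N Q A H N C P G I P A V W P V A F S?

At pH ~7.4 the Lys and Arg side chains are protonated (+1), the Asp and Glu side chains are deprotonated (−1), and with His taken as neutral all other side chains carry no charge.
Positive (K, R): none → +0.
Negative (D, E): none → −0.
Net charge = (+0) + (−0) = 0.

0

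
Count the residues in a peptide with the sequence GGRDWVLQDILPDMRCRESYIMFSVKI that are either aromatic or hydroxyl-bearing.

Aromatic: F, W, Y. Hydroxyl-bearing: S, T, Y.
Aromatic residues here: W5, Y20, F23 (3).
Hydroxyl-bearing residues here: S19, Y20, S24 (3).
Y is in both groups, so the 1 Y residue must not be double-counted.
Total = 3 + 3 − 1 = 5.

5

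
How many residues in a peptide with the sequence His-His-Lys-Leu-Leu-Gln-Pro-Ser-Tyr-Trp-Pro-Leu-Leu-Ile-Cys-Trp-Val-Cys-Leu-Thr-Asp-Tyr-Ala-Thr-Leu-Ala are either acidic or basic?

Acidic: D, E. Basic: H, K, R.
Acidic residues here: Asp21 (1).
Basic residues here: His1, His2, Lys3 (3).
The two groups share no amino acid, so total = 1 + 3 = 4.

4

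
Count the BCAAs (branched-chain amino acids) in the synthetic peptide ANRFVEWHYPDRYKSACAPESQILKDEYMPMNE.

V, L, and I make up the branched-chain aliphatic group.
Matching residues: V5, I23, L24.

3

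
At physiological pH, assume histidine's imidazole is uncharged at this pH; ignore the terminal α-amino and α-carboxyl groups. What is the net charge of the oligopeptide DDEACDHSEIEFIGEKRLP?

At pH ~7.4 the Lys and Arg side chains are protonated (+1), the Asp and Glu side chains are deprotonated (−1), and with His taken as neutral all other side chains carry no charge.
Positive (K, R): K16, R17 → +2.
Negative (D, E): D1, D2, E3, D6, E9, E11, E15 → −7.
Net charge = (+2) + (−7) = −5.

-5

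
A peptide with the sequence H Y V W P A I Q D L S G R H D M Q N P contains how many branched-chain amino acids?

3

V, L, and I make up the branched-chain aliphatic group.
Matching residues: V3, I7, L10.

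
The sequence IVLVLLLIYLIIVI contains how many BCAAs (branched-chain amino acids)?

13

Valine (V), leucine (L), and isoleucine (I) are the branched-chain amino acids.
Matching residues: I1, V2, L3, V4, L5, L6, L7, I8, L10, I11, I12, V13, I14.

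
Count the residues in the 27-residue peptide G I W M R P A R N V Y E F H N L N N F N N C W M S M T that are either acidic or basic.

Acidic: D, E. Basic: H, K, R.
Acidic residues here: E12 (1).
Basic residues here: R5, R8, H14 (3).
The two groups share no amino acid, so total = 1 + 3 = 4.

4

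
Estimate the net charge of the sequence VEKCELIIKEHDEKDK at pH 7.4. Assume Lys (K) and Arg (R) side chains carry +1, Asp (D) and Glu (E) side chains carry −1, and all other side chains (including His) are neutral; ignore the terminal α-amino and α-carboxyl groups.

Positive (K, R): K3, K9, K14, K16 → +4.
Negative (D, E): E2, E5, E10, D12, E13, D15 → −6.
Net charge = (+4) + (−6) = −2.

-2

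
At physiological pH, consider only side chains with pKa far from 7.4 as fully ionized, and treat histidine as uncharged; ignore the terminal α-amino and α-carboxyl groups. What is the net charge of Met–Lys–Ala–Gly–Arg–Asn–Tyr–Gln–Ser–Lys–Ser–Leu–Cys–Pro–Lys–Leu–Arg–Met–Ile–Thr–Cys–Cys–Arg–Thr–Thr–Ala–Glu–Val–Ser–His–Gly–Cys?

+5

At pH ~7.4 the Lys and Arg side chains are protonated (+1), the Asp and Glu side chains are deprotonated (−1), and with His taken as neutral all other side chains carry no charge.
Positive (K, R): Lys2, Arg5, Lys10, Lys15, Arg17, Arg23 → +6.
Negative (D, E): Glu27 → −1.
Net charge = (+6) + (−1) = +5.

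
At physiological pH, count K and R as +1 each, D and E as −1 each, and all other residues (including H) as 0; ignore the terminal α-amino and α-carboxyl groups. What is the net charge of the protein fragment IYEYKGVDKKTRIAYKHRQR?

+5

Positive (K, R): K5, K9, K10, R12, K16, R18, R20 → +7.
Negative (D, E): E3, D8 → −2.
Net charge = (+7) + (−2) = +5.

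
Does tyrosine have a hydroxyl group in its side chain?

The –OH-bearing residues are Ser, Thr (aliphatic alcohols), and Tyr (phenol).
Tyrosine is in this group.

Yes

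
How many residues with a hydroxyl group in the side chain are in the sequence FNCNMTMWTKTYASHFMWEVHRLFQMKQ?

S, T, and Y are the three residues with a side-chain hydroxyl.
Matching residues: T6, T9, T11, Y12, S14.

5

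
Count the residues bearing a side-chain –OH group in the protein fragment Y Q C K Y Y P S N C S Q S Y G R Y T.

Serine (S), threonine (T), and tyrosine (Y) each carry a hydroxyl group on the side chain.
Matching residues: Y1, Y5, Y6, S8, S11, S13, Y14, Y17, T18.

9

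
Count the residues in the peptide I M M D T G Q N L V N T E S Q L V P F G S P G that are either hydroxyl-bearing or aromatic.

5

Hydroxyl-bearing: S, T, Y. Aromatic: F, W, Y.
Hydroxyl-bearing residues here: T5, T12, S14, S21 (4).
Aromatic residues here: F19 (1).
(Y belongs to both groups, but none appear in this sequence.) Total = 4 + 1 = 5.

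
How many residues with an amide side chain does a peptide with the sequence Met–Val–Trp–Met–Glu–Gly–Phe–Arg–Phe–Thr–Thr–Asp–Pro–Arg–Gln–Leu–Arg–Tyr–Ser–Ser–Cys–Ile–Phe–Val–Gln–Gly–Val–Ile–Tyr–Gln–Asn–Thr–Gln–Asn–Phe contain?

6

The amide-side-chain residues are Asn (N) and Gln (Q).
Matching residues: Gln15, Gln25, Gln30, Asn31, Gln33, Asn34.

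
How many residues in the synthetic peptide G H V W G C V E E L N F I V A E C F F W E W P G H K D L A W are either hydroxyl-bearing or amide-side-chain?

Hydroxyl-bearing: S, T, Y. Amide-side-chain: N, Q.
Hydroxyl-bearing residues here: none (0).
Amide-side-chain residues here: N11 (1).
The two groups share no amino acid, so total = 0 + 1 = 1.

1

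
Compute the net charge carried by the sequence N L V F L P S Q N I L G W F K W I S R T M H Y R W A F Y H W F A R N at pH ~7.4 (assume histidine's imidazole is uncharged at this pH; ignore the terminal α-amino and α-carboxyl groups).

+4

Near pH 7.4, K and R contribute +1 each, D and E contribute −1 each, and every other side chain (His included, as stated) is uncharged.
Positive (K, R): K15, R19, R24, R33 → +4.
Negative (D, E): none → −0.
Net charge = (+4) + (−0) = +4.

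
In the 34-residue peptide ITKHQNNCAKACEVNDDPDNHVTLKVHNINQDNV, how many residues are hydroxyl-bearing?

2

Serine (S), threonine (T), and tyrosine (Y) each carry a hydroxyl group on the side chain.
Matching residues: T2, T23.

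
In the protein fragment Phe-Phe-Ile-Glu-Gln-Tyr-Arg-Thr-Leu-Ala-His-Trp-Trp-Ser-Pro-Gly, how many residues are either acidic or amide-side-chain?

Acidic: D, E. Amide-side-chain: N, Q.
Acidic residues here: Glu4 (1).
Amide-side-chain residues here: Gln5 (1).
The two groups share no amino acid, so total = 1 + 1 = 2.

2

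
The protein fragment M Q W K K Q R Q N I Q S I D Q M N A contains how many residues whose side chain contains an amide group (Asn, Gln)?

7

Matching residues: Q2, Q6, Q8, N9, Q11, Q15, N17.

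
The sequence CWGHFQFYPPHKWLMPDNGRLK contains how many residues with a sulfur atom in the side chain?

2

Only Cys (C) and Met (M) have a sulfur atom in the side chain.
Matching residues: C1, M15.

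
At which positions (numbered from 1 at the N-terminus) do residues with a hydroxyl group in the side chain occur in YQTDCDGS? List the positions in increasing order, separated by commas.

1, 3, 8

S, T, and Y are the three residues with a side-chain hydroxyl.
Matching residues: Y1, T3, S8.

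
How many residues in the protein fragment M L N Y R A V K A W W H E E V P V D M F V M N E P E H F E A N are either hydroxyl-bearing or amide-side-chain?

4

Hydroxyl-bearing: S, T, Y. Amide-side-chain: N, Q.
Hydroxyl-bearing residues here: Y4 (1).
Amide-side-chain residues here: N3, N23, N31 (3).
The two groups share no amino acid, so total = 1 + 3 = 4.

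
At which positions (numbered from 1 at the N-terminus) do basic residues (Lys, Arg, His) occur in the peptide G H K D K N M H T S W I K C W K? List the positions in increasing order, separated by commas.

Matching residues: H2, K3, K5, H8, K13, K16.

2, 3, 5, 8, 13, 16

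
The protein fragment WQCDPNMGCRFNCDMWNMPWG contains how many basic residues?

K, R, and H are the three residues with basic side chains (ε-amine, guanidinium, and imidazole respectively).
Matching residues: R10.

1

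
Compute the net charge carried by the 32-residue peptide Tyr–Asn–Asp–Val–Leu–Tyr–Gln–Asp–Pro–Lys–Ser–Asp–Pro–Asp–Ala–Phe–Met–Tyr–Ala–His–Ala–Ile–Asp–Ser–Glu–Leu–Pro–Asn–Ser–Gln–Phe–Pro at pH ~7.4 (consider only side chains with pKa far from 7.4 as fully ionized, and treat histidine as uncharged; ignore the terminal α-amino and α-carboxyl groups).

-5

The side chains ionized at physiological pH are Lys/Arg (+1) and Asp/Glu (−1); with His treated as neutral, nothing else contributes.
Positive (K, R): Lys10 → +1.
Negative (D, E): Asp3, Asp8, Asp12, Asp14, Asp23, Glu25 → −6.
Net charge = (+1) + (−6) = −5.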